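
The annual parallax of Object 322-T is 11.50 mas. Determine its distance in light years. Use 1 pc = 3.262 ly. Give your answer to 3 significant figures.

284 light years

p = 11.50 mas = 0.01150 arcsec.
d = 1/p = 1/0.01150 = 86.957 pc.
In light-years: 86.957 × 3.262 = 283.65 ly.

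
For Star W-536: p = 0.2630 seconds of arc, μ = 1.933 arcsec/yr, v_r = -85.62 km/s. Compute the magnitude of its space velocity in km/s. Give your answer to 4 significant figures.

92.44 km/s

d = 1/p = 1/0.2630″ = 3.8023 pc.
v_t = 4.740 μ d = 4.740 × 1.933 × 3.8023 = 34.838 km/s.
v = √(v_r² + v_t²) = √((-85.62)² + 34.838²) = √8544.47 = 92.436 km/s.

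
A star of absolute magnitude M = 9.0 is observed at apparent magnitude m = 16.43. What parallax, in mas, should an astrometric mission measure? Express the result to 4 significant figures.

m − M = 16.43 − 9.0 = 7.43.
d = 10^((m−M)/5 + 1) = 10^2.486 = 306.2 pc.
p = 1/d = 1/306.2 = 0.0032658 arcsec = 3.2658 mas.

3.266 mas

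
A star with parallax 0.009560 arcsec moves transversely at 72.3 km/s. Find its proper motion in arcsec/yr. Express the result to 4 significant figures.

d = 1/p = 1/0.009560″ = 104.6 pc.
μ = v_t / (4.74 d) = 72.3 / (4.74 × 104.6) = 72.3 / 495.8 = 0.14582 ″/yr.

0.1458 arcsec/yr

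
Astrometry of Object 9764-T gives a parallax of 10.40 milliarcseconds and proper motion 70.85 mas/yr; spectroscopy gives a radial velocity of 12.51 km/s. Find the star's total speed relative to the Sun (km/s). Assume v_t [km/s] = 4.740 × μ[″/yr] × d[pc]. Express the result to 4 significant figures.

34.63 km/s

d = 1/p = 1/0.01040″ = 96.154 pc.
μ = 70.85 mas/yr = 0.07085 ″/yr.
v_t = 4.740 μ d = 4.740 × 0.07085 × 96.154 = 32.291 km/s.
v = √(v_r² + v_t²) = √(12.51² + 32.291²) = √1199.21 = 34.63 km/s.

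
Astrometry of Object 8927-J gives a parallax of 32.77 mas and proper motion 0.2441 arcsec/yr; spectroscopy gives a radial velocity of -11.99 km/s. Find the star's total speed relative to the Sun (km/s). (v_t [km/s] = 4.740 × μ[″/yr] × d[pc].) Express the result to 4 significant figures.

37.29 km/s

d = 1/p = 1/0.03277″ = 30.516 pc.
v_t = 4.740 μ d = 4.740 × 0.2441 × 30.516 = 35.308 km/s.
v = √(v_r² + v_t²) = √((-11.99)² + 35.308²) = √1390.41 = 37.288 km/s.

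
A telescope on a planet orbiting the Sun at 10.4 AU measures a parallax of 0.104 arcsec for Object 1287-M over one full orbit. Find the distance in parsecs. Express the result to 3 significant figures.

100 pc

With baseline B (in AU) and parallax p (in arcsec), d = B/p parsecs.
d = 10.4 / 0.104 = 100 pc.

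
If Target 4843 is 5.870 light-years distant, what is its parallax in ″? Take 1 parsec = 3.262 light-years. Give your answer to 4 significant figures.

0.5557 ″

d = 5.870 ly ÷ 3.262 = 1.7995 pc.
p = 1/d = 1/1.7995 = 0.55571 arcsec.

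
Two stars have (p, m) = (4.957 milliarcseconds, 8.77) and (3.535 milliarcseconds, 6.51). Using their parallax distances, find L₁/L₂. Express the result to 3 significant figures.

L₁/L₂ = 0.0634

d₁ = 1/p₁ = 1/0.004957″ = 201.73 pc; d₂ = 1/p₂ = 1/0.003535″ = 282.89 pc.
M₁ = m₁ − 5 log₁₀ d₁ + 5 = 8.77 − 11.5239 + 5 = 2.2461.
M₂ = 6.51 − 12.2581 + 5 = -0.7481.
L₁/L₂ = 10^(0.4(M₂ − M₁)) = 10^(0.4 × (-2.9942)) = 10^(-1.19768) = 0.063434.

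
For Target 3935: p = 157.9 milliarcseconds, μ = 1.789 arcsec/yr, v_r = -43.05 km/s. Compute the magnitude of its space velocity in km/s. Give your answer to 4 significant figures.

68.83 km/s

d = 1/p = 1/0.1579″ = 6.3331 pc.
v_t = 4.740 μ d = 4.740 × 1.789 × 6.3331 = 53.704 km/s.
v = √(v_r² + v_t²) = √((-43.05)² + 53.704²) = √4737.42 = 68.829 km/s.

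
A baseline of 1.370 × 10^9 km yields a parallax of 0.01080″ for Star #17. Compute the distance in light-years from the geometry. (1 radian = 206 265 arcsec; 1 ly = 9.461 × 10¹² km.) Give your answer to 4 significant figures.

2766 ly

θ = 0.01080″ = 0.01080/206265 = 5.2360 × 10^-8 rad.
d = B/θ = (1.370 × 10^9) / (5.2360 × 10^-8) = 2.6165 × 10^16 km = (2.6165 × 10^16) / (9.461 × 10^12) ly = 2765.6 ly.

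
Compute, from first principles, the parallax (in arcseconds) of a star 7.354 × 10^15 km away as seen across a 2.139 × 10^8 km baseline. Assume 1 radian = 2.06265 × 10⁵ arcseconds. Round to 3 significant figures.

θ ≈ B/d = (2.139 × 10^8) / (7.354 × 10^15) = 2.9086 × 10^-8 rad.
In arcseconds: 2.9086 × 10^-8 × 206265 = 0.0059994″.

0.00600 arcsec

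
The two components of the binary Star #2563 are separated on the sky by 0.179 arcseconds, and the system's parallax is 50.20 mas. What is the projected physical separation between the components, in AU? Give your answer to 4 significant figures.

3.566 AU

d = 1/p = 1/0.05020″ = 19.92 pc.
At distance d (pc), an angle of θ arcsec spans θ·d AU: s = 0.179 × 19.92 = 3.5657 AU.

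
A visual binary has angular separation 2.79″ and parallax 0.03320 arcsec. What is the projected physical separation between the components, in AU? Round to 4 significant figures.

d = 1/p = 1/0.03320″ = 30.12 pc.
At distance d (pc), an angle of θ arcsec spans θ·d AU: s = 2.79 × 30.12 = 84.035 AU.

84.04 AU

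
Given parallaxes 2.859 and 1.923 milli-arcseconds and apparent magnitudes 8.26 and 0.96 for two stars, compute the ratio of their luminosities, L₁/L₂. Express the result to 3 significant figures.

L₁/L₂ = 0.000544

d₁ = 1/p₁ = 1/0.002859″ = 349.77 pc; d₂ = 1/p₂ = 1/0.001923″ = 520.02 pc.
M₁ = m₁ − 5 log₁₀ d₁ + 5 = 8.26 − 12.7189 + 5 = 0.5411.
M₂ = 0.96 − 13.5801 + 5 = -7.6201.
L₁/L₂ = 10^(0.4(M₂ − M₁)) = 10^(0.4 × (-8.1612)) = 10^(-3.26448) = 0.0005439.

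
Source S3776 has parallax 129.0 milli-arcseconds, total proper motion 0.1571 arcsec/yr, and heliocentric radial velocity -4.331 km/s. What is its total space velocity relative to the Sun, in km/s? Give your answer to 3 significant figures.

d = 1/p = 1/0.1290″ = 7.7519 pc.
v_t = 4.740 μ d = 4.740 × 0.1571 × 7.7519 = 5.7725 km/s.
v = √(v_r² + v_t²) = √((-4.331)² + 5.7725²) = √52.0793 = 7.2166 km/s.

7.22 km/s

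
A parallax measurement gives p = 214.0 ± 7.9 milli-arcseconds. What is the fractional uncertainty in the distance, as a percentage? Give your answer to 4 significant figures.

3.692%

For d = 1/p, |σ_d/d| = |σ_p/p|.
σ_p/p = 7.9 / 214.0 = 0.036916 = 3.6916%.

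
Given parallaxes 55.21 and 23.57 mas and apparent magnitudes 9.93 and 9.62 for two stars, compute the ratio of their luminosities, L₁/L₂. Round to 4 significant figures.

d₁ = 1/p₁ = 1/0.05521″ = 18.113 pc; d₂ = 1/p₂ = 1/0.02357″ = 42.427 pc.
M₁ = m₁ − 5 log₁₀ d₁ + 5 = 9.93 − 6.2900 + 5 = 8.6400.
M₂ = 9.62 − 8.1382 + 5 = 6.4818.
L₁/L₂ = 10^(0.4(M₂ − M₁)) = 10^(0.4 × (-2.1582)) = 10^(-0.86328) = 0.137.

L₁/L₂ = 0.1370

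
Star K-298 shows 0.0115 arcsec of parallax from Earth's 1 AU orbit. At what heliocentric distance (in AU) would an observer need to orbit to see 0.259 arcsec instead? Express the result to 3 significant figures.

Parallax scales linearly with baseline: p ∝ B, so B = p_target / p_Earth × 1 AU.
B = 0.259 / 0.0115 = 22.522 AU.

22.5 AU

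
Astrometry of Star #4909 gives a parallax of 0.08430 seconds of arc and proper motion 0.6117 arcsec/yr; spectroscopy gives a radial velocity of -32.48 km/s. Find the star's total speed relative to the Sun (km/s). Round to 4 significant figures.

47.31 km/s

d = 1/p = 1/0.08430″ = 11.862 pc.
v_t = 4.740 μ d = 4.740 × 0.6117 × 11.862 = 34.393 km/s.
v = √(v_r² + v_t²) = √((-32.48)² + 34.393²) = √2237.83 = 47.306 km/s.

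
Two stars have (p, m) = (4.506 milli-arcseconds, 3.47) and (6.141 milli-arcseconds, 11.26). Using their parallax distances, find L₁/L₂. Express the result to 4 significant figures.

L₁/L₂ = 2426

d₁ = 1/p₁ = 1/0.004506″ = 221.93 pc; d₂ = 1/p₂ = 1/0.006141″ = 162.84 pc.
M₁ = m₁ − 5 log₁₀ d₁ + 5 = 3.47 − 11.7311 + 5 = -3.2611.
M₂ = 11.26 − 11.0588 + 5 = 5.2012.
L₁/L₂ = 10^(0.4(M₂ − M₁)) = 10^(0.4 × 8.4623) = 10^3.38492 = 2426.2.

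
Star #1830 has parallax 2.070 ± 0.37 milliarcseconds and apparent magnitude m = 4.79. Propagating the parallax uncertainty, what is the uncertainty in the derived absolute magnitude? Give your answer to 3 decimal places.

M = m − 5 log₁₀ d + 5 = m + 5 log₁₀ p + 5, so ∂M/∂p = 5/(p ln 10).
σ_M = (5/ln 10) · (σ_p/p) = 2.1715 × 0.37/2.070 = 2.1715 × 0.17874 = 0.38813.

σ_M = 0.388 mag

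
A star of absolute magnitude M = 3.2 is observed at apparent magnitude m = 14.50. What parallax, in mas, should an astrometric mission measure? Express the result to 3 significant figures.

0.550 mas

m − M = 14.50 − 3.2 = 11.30.
d = 10^((m−M)/5 + 1) = 10^3.260 = 1819.7 pc.
p = 1/d = 1/1819.7 = 0.00054954 arcsec = 0.54954 mas.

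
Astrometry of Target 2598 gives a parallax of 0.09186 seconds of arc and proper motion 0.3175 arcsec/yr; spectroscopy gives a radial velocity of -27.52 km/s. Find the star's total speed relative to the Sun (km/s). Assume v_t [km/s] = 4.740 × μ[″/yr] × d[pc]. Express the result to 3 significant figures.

d = 1/p = 1/0.09186″ = 10.886 pc.
v_t = 4.740 μ d = 4.740 × 0.3175 × 10.886 = 16.383 km/s.
v = √(v_r² + v_t²) = √((-27.52)² + 16.383²) = √1025.75 = 32.027 km/s.

32.0 km/s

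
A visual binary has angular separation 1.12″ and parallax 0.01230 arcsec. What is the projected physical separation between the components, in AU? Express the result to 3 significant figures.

d = 1/p = 1/0.01230″ = 81.301 pc.
At distance d (pc), an angle of θ arcsec spans θ·d AU: s = 1.12 × 81.301 = 91.057 AU.

91.1 AU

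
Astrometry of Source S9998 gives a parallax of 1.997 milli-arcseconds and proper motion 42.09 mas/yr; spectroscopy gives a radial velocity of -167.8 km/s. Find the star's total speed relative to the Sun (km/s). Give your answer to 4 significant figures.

d = 1/p = 1/0.001997″ = 500.75 pc.
μ = 42.09 mas/yr = 0.04209 ″/yr.
v_t = 4.740 μ d = 4.740 × 0.04209 × 500.75 = 99.903 km/s.
v = √(v_r² + v_t²) = √((-167.8)² + 99.903²) = √38137.4 = 195.29 km/s.

195.3 km/s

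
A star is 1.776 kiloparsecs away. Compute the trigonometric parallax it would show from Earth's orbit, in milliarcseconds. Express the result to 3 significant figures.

0.563 mas

d = 1.776 kpc = 1776 pc.
p = 1/d = 1/1776 = 0.00056306 arcsec.
= 0.00056306 × 1000 = 0.56306 mas.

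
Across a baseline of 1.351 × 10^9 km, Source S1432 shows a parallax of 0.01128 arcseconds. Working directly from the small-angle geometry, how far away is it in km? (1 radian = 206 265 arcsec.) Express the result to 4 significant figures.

2.470 × 10^16 km

θ = 0.01128″ = 0.01128/206265 = 5.4687 × 10^-8 rad.
d = B/θ = (1.351 × 10^9) / (5.4687 × 10^-8) = 2.4704 × 10^16 km.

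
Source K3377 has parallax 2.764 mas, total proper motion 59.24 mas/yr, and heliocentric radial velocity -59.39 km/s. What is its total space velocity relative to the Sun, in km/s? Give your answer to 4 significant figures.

d = 1/p = 1/0.002764″ = 361.79 pc.
μ = 59.24 mas/yr = 0.05924 ″/yr.
v_t = 4.740 μ d = 4.740 × 0.05924 × 361.79 = 101.59 km/s.
v = √(v_r² + v_t²) = √((-59.39)² + 101.59²) = √13847.7 = 117.68 km/s.

117.7 km/s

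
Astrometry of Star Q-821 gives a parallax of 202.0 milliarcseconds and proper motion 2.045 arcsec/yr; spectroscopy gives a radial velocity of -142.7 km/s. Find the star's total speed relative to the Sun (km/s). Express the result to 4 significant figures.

d = 1/p = 1/0.2020″ = 4.9505 pc.
v_t = 4.740 μ d = 4.740 × 2.045 × 4.9505 = 47.987 km/s.
v = √(v_r² + v_t²) = √((-142.7)² + 47.987²) = √22666 = 150.55 km/s.

150.6 km/s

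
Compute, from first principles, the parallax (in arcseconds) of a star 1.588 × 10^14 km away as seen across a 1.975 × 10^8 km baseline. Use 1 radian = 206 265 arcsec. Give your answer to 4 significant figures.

0.2565 arcsec

θ ≈ B/d = (1.975 × 10^8) / (1.588 × 10^14) = 1.2437 × 10^-6 rad.
In arcseconds: 1.2437 × 10^-6 × 206265 = 0.25653″.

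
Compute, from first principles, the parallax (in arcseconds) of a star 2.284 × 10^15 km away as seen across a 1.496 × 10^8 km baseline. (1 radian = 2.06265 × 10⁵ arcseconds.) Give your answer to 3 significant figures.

0.0135 arcsec

θ ≈ B/d = (1.496 × 10^8) / (2.284 × 10^15) = 6.5499 × 10^-8 rad.
In arcseconds: 6.5499 × 10^-8 × 206265 = 0.01351″.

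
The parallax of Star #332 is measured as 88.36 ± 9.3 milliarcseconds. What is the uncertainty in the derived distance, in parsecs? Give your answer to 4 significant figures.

d = 1/p, so σ_d = σ_p / p².
σ_d = 0.00930 / (0.08836)² = 0.00930 / 0.0078075 = 1.1912 pc.

1.191 pc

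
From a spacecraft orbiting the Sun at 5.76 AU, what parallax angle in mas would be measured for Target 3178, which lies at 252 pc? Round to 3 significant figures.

22.9 mas

p (arcsec) = B (AU) / d (pc).
p = 5.76 / 252 = 0.022857 arcsec = 22.857 mas.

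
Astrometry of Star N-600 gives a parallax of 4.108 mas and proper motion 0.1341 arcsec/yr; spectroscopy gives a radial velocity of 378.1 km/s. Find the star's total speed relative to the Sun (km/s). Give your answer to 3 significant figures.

d = 1/p = 1/0.004108″ = 243.43 pc.
v_t = 4.740 μ d = 4.740 × 0.1341 × 243.43 = 154.73 km/s.
v = √(v_r² + v_t²) = √(378.1² + 154.73²) = √166901 = 408.54 km/s.

409 km/s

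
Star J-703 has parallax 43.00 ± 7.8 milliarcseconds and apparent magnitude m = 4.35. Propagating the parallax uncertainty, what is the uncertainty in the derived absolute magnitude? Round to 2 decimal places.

σ_M = 0.39 mag

M = m − 5 log₁₀ d + 5 = m + 5 log₁₀ p + 5, so ∂M/∂p = 5/(p ln 10).
σ_M = (5/ln 10) · (σ_p/p) = 2.1715 × 7.8/43.00 = 2.1715 × 0.1814 = 0.39391.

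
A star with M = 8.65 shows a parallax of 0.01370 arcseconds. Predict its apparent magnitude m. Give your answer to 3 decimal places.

d = 1/p = 1/0.01370″ = 72.993 pc.
m − M = 5 log₁₀ d − 5 = 5 log₁₀(72.993) − 5 = 9.3164 − 5 = 4.3164.
m = M + (m − M) = 8.65 + 4.3164 = 12.966.

m = 12.966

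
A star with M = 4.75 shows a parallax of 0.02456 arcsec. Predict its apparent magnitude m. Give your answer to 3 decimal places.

d = 1/p = 1/0.02456″ = 40.717 pc.
m − M = 5 log₁₀ d − 5 = 5 log₁₀(40.717) − 5 = 8.0489 − 5 = 3.0489.
m = M + (m − M) = 4.75 + 3.0489 = 7.799.

m = 7.799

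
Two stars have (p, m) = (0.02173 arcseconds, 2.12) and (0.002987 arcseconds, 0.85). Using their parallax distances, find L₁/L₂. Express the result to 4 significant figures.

d₁ = 1/p₁ = 1/0.02173″ = 46.019 pc; d₂ = 1/p₂ = 1/0.002987″ = 334.78 pc.
M₁ = m₁ − 5 log₁₀ d₁ + 5 = 2.12 − 8.3147 + 5 = -1.1947.
M₂ = 0.85 − 12.6238 + 5 = -6.7738.
L₁/L₂ = 10^(0.4(M₂ − M₁)) = 10^(0.4 × (-5.5791)) = 10^(-2.23164) = 0.0058662.

L₁/L₂ = 0.005866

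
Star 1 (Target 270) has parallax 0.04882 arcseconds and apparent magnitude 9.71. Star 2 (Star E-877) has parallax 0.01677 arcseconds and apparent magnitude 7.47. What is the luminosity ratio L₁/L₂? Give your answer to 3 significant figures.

d₁ = 1/p₁ = 1/0.04882″ = 20.483 pc; d₂ = 1/p₂ = 1/0.01677″ = 59.63 pc.
M₁ = m₁ − 5 log₁₀ d₁ + 5 = 9.71 − 6.5570 + 5 = 8.1530.
M₂ = 7.47 − 8.8773 + 5 = 3.5927.
L₁/L₂ = 10^(0.4(M₂ − M₁)) = 10^(0.4 × (-4.5603)) = 10^(-1.82412) = 0.014993.

L₁/L₂ = 0.0150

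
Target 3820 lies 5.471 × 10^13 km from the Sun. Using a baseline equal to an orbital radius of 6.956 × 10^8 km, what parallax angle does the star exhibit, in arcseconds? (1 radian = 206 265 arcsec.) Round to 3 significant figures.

θ ≈ B/d = (6.956 × 10^8) / (5.471 × 10^13) = 1.2714 × 10^-5 rad.
In arcseconds: 1.2714 × 10^-5 × 206265 = 2.6225″.

2.62 arcsec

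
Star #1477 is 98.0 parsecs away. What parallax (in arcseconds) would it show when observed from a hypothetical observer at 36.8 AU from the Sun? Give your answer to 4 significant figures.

0.3755 arcsec

p (arcsec) = B (AU) / d (pc).
p = 36.8 / 98.0 = 0.37551 arcsec.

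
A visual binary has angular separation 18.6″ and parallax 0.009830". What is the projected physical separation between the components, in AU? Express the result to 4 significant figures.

d = 1/p = 1/0.009830″ = 101.73 pc.
At distance d (pc), an angle of θ arcsec spans θ·d AU: s = 18.6 × 101.73 = 1892.2 AU.

1892 AU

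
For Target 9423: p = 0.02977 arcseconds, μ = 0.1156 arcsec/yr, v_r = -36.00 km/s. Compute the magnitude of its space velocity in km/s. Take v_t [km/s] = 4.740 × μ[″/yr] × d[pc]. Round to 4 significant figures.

d = 1/p = 1/0.02977″ = 33.591 pc.
v_t = 4.740 μ d = 4.740 × 0.1156 × 33.591 = 18.406 km/s.
v = √(v_r² + v_t²) = √((-36.00)² + 18.406²) = √1634.78 = 40.432 km/s.

40.43 km/s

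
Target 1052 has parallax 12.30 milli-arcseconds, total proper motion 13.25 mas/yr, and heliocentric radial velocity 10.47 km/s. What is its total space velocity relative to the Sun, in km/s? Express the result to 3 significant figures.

11.6 km/s

d = 1/p = 1/0.01230″ = 81.301 pc.
μ = 13.25 mas/yr = 0.01325 ″/yr.
v_t = 4.740 μ d = 4.740 × 0.01325 × 81.301 = 5.1061 km/s.
v = √(v_r² + v_t²) = √(10.47² + 5.1061²) = √135.693 = 11.649 km/s.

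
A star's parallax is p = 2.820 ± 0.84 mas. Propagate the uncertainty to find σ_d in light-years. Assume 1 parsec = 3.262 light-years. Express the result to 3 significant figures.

345 ly

d = 1/p, so σ_d = σ_p / p².
σ_d = 0.000840 / (0.002820)² = 0.000840 / 0.0000079524 = 105.63 pc = 105.63 × 3.262 ly = 344.57 ly.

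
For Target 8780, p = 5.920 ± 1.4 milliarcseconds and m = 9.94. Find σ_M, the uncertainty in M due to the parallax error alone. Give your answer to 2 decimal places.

M = m − 5 log₁₀ d + 5 = m + 5 log₁₀ p + 5, so ∂M/∂p = 5/(p ln 10).
σ_M = (5/ln 10) · (σ_p/p) = 2.1715 × 1.4/5.920 = 2.1715 × 0.23649 = 0.51354.

σ_M = 0.51 mag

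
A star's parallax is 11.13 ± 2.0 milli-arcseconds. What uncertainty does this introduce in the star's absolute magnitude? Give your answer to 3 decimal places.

σ_M = 0.390 mag

M = m − 5 log₁₀ d + 5 = m + 5 log₁₀ p + 5, so ∂M/∂p = 5/(p ln 10).
σ_M = (5/ln 10) · (σ_p/p) = 2.1715 × 2.0/11.13 = 2.1715 × 0.17969 = 0.3902.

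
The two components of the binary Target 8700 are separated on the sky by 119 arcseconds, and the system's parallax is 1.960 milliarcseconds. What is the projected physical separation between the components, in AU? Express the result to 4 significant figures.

d = 1/p = 1/0.001960″ = 510.2 pc.
At distance d (pc), an angle of θ arcsec spans θ·d AU: s = 119 × 510.2 = 60714 AU.

60710 AU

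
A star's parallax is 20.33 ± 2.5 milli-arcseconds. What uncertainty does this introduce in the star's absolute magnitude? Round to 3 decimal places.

σ_M = 0.267 mag

M = m − 5 log₁₀ d + 5 = m + 5 log₁₀ p + 5, so ∂M/∂p = 5/(p ln 10).
σ_M = (5/ln 10) · (σ_p/p) = 2.1715 × 2.5/20.33 = 2.1715 × 0.12297 = 0.26703.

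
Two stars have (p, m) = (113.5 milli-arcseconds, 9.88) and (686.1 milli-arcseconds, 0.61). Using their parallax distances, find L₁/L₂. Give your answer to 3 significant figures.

L₁/L₂ = 0.00716

d₁ = 1/p₁ = 1/0.1135″ = 8.8106 pc; d₂ = 1/p₂ = 1/0.6861″ = 1.4575 pc.
M₁ = m₁ − 5 log₁₀ d₁ + 5 = 9.88 − 4.7250 + 5 = 10.1550.
M₂ = 0.61 − 0.8180 + 5 = 4.7920.
L₁/L₂ = 10^(0.4(M₂ − M₁)) = 10^(0.4 × (-5.3630)) = 10^(-2.14520) = 0.0071581.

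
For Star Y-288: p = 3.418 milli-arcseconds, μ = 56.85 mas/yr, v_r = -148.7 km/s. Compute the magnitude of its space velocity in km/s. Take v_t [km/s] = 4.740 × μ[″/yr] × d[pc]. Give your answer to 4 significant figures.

168.3 km/s

d = 1/p = 1/0.003418″ = 292.57 pc.
μ = 56.85 mas/yr = 0.05685 ″/yr.
v_t = 4.740 μ d = 4.740 × 0.05685 × 292.57 = 78.839 km/s.
v = √(v_r² + v_t²) = √((-148.7)² + 78.839²) = √28327.3 = 168.31 km/s.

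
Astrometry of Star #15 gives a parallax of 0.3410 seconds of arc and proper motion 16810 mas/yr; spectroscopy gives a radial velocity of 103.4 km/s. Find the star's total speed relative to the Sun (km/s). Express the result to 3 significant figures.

256 km/s

d = 1/p = 1/0.3410″ = 2.9326 pc.
μ = 16810 mas/yr = 16.81 ″/yr.
v_t = 4.740 μ d = 4.740 × 16.81 × 2.9326 = 233.67 km/s.
v = √(v_r² + v_t²) = √(103.4² + 233.67²) = √65293.2 = 255.53 km/s.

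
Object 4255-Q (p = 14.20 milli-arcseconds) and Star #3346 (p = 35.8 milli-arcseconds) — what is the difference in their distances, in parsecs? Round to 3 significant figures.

d_A = 1/0.01420″ = 70.423 pc; d_B = 1/0.03580″ = 27.933 pc.
|d_B − d_A| = |27.933 − 70.423| = 42.49 pc.

42.5 pc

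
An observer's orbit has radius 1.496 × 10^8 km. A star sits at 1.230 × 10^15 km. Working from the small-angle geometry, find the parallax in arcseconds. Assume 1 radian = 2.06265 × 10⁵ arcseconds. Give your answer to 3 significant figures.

0.0251 arcsec

θ ≈ B/d = (1.496 × 10^8) / (1.230 × 10^15) = 1.2163 × 10^-7 rad.
In arcseconds: 1.2163 × 10^-7 × 206265 = 0.025088″.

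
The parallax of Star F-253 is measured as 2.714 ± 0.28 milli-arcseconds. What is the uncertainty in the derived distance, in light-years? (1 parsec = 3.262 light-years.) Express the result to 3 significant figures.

d = 1/p, so σ_d = σ_p / p².
σ_d = 0.000280 / (0.002714)² = 0.000280 / 0.0000073658 = 38.014 pc = 38.014 × 3.262 ly = 124 ly.

124 ly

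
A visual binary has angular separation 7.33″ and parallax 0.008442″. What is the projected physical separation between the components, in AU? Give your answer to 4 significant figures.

d = 1/p = 1/0.008442″ = 118.46 pc.
At distance d (pc), an angle of θ arcsec spans θ·d AU: s = 7.33 × 118.46 = 868.31 AU.

868.3 AU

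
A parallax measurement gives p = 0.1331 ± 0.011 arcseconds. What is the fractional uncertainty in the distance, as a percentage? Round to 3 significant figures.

8.26%

For d = 1/p, |σ_d/d| = |σ_p/p|.
σ_p/p = 0.011 / 0.1331 = 0.082645 = 8.2645%.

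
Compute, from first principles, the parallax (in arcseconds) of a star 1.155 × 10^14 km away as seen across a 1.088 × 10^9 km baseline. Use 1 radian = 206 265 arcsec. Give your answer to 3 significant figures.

θ ≈ B/d = (1.088 × 10^9) / (1.155 × 10^14) = 9.4199 × 10^-6 rad.
In arcseconds: 9.4199 × 10^-6 × 206265 = 1.943″.

1.94 arcsec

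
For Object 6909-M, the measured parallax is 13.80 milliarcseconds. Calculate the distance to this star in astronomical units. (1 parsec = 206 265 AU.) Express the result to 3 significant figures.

p = 13.80 milliarcseconds = 0.01380 arcsec.
d = 1/p = 1/0.01380 = 72.464 pc.
In AU: 72.464 × 206265 = 1.4947 × 10^7 AU.

1.49 × 10^7 AU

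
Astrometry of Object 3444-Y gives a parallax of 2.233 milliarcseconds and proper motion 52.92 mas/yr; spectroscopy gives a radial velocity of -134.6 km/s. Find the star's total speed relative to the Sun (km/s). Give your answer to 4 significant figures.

175.3 km/s

d = 1/p = 1/0.002233″ = 447.83 pc.
μ = 52.92 mas/yr = 0.05292 ″/yr.
v_t = 4.740 μ d = 4.740 × 0.05292 × 447.83 = 112.33 km/s.
v = √(v_r² + v_t²) = √((-134.6)² + 112.33²) = √30735.2 = 175.31 km/s.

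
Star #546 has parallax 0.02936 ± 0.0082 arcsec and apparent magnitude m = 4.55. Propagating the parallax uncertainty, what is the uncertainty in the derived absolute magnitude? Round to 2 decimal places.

σ_M = 0.61 mag

M = m − 5 log₁₀ d + 5 = m + 5 log₁₀ p + 5, so ∂M/∂p = 5/(p ln 10).
σ_M = (5/ln 10) · (σ_p/p) = 2.1715 × 0.0082/0.02936 = 2.1715 × 0.27929 = 0.60648.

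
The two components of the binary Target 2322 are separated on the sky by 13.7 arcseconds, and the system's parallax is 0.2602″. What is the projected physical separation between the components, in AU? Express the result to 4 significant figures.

d = 1/p = 1/0.2602″ = 3.8432 pc.
At distance d (pc), an angle of θ arcsec spans θ·d AU: s = 13.7 × 3.8432 = 52.652 AU.

52.65 AU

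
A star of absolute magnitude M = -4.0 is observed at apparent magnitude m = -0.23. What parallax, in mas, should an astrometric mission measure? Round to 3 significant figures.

m − M = -0.23 − (-4.0) = 3.77.
d = 10^((m−M)/5 + 1) = 10^1.754 = 56.754 pc.
p = 1/d = 1/56.754 = 0.01762 arcsec = 17.62 mas.

17.6 mas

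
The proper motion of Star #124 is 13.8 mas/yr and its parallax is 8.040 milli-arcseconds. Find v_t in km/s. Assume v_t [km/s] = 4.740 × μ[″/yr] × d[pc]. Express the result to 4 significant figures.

8.136 km/s

d = 1/p = 1/0.008040″ = 124.38 pc.
μ = 13.8 mas/yr = 0.0138 ″/yr.
v_t = 4.74 × μ × d = 4.74 × 0.0138 × 124.38 = 8.1359 km/s.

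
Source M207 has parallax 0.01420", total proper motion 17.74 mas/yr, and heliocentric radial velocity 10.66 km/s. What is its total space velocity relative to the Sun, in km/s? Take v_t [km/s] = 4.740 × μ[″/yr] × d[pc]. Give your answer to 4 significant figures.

d = 1/p = 1/0.01420″ = 70.423 pc.
μ = 17.74 mas/yr = 0.01774 ″/yr.
v_t = 4.740 μ d = 4.740 × 0.01774 × 70.423 = 5.9217 km/s.
v = √(v_r² + v_t²) = √(10.66² + 5.9217²) = √148.702 = 12.194 km/s.

12.19 km/s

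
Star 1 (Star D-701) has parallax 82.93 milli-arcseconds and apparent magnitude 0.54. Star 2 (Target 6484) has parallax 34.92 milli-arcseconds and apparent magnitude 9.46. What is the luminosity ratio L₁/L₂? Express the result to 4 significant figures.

L₁/L₂ = 655.7

d₁ = 1/p₁ = 1/0.08293″ = 12.058 pc; d₂ = 1/p₂ = 1/0.03492″ = 28.637 pc.
M₁ = m₁ − 5 log₁₀ d₁ + 5 = 0.54 − 5.4064 + 5 = 0.1336.
M₂ = 9.46 − 7.2846 + 5 = 7.1754.
L₁/L₂ = 10^(0.4(M₂ − M₁)) = 10^(0.4 × 7.0418) = 10^2.81672 = 655.72.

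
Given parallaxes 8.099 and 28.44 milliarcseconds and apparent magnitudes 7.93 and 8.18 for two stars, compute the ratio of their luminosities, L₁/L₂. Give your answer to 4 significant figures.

L₁/L₂ = 15.52

d₁ = 1/p₁ = 1/0.008099″ = 123.47 pc; d₂ = 1/p₂ = 1/0.02844″ = 35.162 pc.
M₁ = m₁ − 5 log₁₀ d₁ + 5 = 7.93 − 10.4578 + 5 = 2.4722.
M₂ = 8.18 − 7.7304 + 5 = 5.4496.
L₁/L₂ = 10^(0.4(M₂ − M₁)) = 10^(0.4 × 2.9774) = 10^1.19096 = 15.522.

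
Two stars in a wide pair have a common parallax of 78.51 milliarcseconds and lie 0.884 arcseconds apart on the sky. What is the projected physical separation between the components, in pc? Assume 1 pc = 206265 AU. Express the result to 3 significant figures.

5.46 × 10^-5 pc

d = 1/p = 1/0.07851″ = 12.737 pc.
At distance d (pc), an angle of θ arcsec spans θ·d AU: s = 0.884 × 12.737 = 11.26 AU.
= 11.26 / 206265 = 5.4590 × 10^-5 pc.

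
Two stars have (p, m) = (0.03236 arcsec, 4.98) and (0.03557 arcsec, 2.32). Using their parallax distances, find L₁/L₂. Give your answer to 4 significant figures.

d₁ = 1/p₁ = 1/0.03236″ = 30.902 pc; d₂ = 1/p₂ = 1/0.03557″ = 28.114 pc.
M₁ = m₁ − 5 log₁₀ d₁ + 5 = 4.98 − 7.4499 + 5 = 2.5301.
M₂ = 2.32 − 7.2446 + 5 = 0.0754.
L₁/L₂ = 10^(0.4(M₂ − M₁)) = 10^(0.4 × (-2.4547)) = 10^(-0.98188) = 0.10426.

L₁/L₂ = 0.1043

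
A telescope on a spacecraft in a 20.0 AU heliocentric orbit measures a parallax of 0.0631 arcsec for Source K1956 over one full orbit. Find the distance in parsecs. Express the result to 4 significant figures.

With baseline B (in AU) and parallax p (in arcsec), d = B/p parsecs.
d = 20.0 / 0.0631 = 316.96 pc.

317.0 pc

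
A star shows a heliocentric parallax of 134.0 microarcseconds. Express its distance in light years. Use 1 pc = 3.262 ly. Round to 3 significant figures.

24300 light years

p = 134.0 microarcseconds = 0.0001340 arcsec.
d = 1/p = 1/0.0001340 = 7462.7 pc.
In light-years: 7462.7 × 3.262 = 24343 ly.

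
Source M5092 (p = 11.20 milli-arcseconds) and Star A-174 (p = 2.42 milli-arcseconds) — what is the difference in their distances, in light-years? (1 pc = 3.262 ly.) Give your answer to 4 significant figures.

d_A = 1/0.01120″ = 89.286 pc; d_B = 1/0.002420″ = 413.22 pc.
|d_B − d_A| = |413.22 − 89.286| = 323.93 pc = 323.93 × 3.262 ly = 1056.7 ly.

1057 ly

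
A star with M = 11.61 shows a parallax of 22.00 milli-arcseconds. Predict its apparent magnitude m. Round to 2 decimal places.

m = 14.90

d = 1/p = 1/0.02200″ = 45.455 pc.
m − M = 5 log₁₀ d − 5 = 5 log₁₀(45.455) − 5 = 8.2879 − 5 = 3.2879.
m = M + (m − M) = 11.61 + 3.2879 = 14.90.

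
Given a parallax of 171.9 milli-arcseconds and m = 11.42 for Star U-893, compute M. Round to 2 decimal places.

d = 1/p = 1/0.1719″ = 5.8173 pc.
m − M = 5 log₁₀(5.8173) − 5 = 3.8236 − 5 = -1.1764.
M = m − (m − M) = 11.42 − (-1.1764) = 12.60.

M = 12.60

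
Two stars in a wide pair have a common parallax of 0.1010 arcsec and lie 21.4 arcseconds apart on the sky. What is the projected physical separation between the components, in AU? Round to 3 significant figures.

212 AU

d = 1/p = 1/0.1010″ = 9.901 pc.
At distance d (pc), an angle of θ arcsec spans θ·d AU: s = 21.4 × 9.901 = 211.88 AU.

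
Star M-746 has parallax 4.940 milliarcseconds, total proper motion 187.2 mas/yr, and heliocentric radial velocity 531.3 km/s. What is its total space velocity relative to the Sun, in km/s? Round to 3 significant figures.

d = 1/p = 1/0.004940″ = 202.43 pc.
μ = 187.2 mas/yr = 0.1872 ″/yr.
v_t = 4.740 μ d = 4.740 × 0.1872 × 202.43 = 179.62 km/s.
v = √(v_r² + v_t²) = √(531.3² + 179.62²) = √314543 = 560.84 km/s.

561 km/s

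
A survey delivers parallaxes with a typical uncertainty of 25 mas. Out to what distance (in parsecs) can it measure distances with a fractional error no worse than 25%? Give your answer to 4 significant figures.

10.00 pc

σ_d/d = σ_p/p, so the condition is σ_p/p ≤ 0.25, i.e. p ≥ σ_p/0.25.
p_min = 25/0.25 = 100 mas = 0.1 arcsec.
d_max = 1/p_min = 1/0.1 = 10 pc.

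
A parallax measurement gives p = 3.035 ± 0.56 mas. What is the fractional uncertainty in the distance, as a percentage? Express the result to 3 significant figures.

18.5%

For d = 1/p, |σ_d/d| = |σ_p/p|.
σ_p/p = 0.56 / 3.035 = 0.18451 = 18.451%.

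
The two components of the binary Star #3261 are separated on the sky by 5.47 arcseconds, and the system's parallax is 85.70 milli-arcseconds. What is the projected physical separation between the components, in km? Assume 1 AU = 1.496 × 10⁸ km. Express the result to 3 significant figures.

d = 1/p = 1/0.08570″ = 11.669 pc.
At distance d (pc), an angle of θ arcsec spans θ·d AU: s = 5.47 × 11.669 = 63.829 AU.
= 63.829 × 1.496 × 10⁸ km = 9.5488 × 10^9 km.

9.55 × 10^9 km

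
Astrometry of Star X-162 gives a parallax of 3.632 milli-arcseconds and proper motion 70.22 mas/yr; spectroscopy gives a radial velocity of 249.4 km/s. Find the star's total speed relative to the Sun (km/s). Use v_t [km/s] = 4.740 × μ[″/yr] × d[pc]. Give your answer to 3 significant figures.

d = 1/p = 1/0.003632″ = 275.33 pc.
μ = 70.22 mas/yr = 0.07022 ″/yr.
v_t = 4.740 μ d = 4.740 × 0.07022 × 275.33 = 91.642 km/s.
v = √(v_r² + v_t²) = √(249.4² + 91.642²) = √70598.6 = 265.7 km/s.

266 km/s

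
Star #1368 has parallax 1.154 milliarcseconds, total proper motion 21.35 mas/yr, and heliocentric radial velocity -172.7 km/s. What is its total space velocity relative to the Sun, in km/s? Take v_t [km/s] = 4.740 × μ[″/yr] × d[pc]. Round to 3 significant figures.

d = 1/p = 1/0.001154″ = 866.55 pc.
μ = 21.35 mas/yr = 0.02135 ″/yr.
v_t = 4.740 μ d = 4.740 × 0.02135 × 866.55 = 87.694 km/s.
v = √(v_r² + v_t²) = √((-172.7)² + 87.694²) = √37515.5 = 193.69 km/s.

194 km/s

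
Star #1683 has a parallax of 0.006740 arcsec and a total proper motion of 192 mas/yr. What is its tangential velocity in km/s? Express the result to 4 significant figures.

d = 1/p = 1/0.006740″ = 148.37 pc.
μ = 192 mas/yr = 0.192 ″/yr.
v_t = 4.74 × μ × d = 4.74 × 0.192 × 148.37 = 135.03 km/s.

135.0 km/s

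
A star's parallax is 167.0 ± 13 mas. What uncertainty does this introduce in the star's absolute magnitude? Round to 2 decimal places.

σ_M = 0.17 mag

M = m − 5 log₁₀ d + 5 = m + 5 log₁₀ p + 5, so ∂M/∂p = 5/(p ln 10).
σ_M = (5/ln 10) · (σ_p/p) = 2.1715 × 13/167.0 = 2.1715 × 0.077844 = 0.16904.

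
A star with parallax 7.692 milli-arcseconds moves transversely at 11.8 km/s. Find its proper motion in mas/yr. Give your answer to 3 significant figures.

d = 1/p = 1/0.007692″ = 130.01 pc.
μ = v_t / (4.74 d) = 11.8 / (4.74 × 130.01) = 11.8 / 616.25 = 0.019148 ″/yr = 19.148 mas/yr.

19.1 mas/yr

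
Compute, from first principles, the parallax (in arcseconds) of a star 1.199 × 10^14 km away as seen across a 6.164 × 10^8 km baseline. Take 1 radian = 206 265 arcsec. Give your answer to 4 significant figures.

θ ≈ B/d = (6.164 × 10^8) / (1.199 × 10^14) = 5.1410 × 10^-6 rad.
In arcseconds: 5.1410 × 10^-6 × 206265 = 1.0604″.

1.060 arcsec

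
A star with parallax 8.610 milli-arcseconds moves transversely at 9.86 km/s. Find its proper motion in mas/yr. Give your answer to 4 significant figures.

17.91 mas/yr

d = 1/p = 1/0.008610″ = 116.14 pc.
μ = v_t / (4.74 d) = 9.86 / (4.74 × 116.14) = 9.86 / 550.5 = 0.017911 ″/yr = 17.911 mas/yr.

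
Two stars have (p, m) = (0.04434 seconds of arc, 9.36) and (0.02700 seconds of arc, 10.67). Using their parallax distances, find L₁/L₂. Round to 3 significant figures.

L₁/L₂ = 1.24

d₁ = 1/p₁ = 1/0.04434″ = 22.553 pc; d₂ = 1/p₂ = 1/0.02700″ = 37.037 pc.
M₁ = m₁ − 5 log₁₀ d₁ + 5 = 9.36 − 6.7660 + 5 = 7.5940.
M₂ = 10.67 − 7.8432 + 5 = 7.8268.
L₁/L₂ = 10^(0.4(M₂ − M₁)) = 10^(0.4 × 0.2328) = 10^0.09312 = 1.2391.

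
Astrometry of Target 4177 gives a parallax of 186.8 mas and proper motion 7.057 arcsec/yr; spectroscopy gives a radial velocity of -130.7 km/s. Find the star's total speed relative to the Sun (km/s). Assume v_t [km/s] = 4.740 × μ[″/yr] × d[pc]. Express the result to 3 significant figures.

222 km/s

d = 1/p = 1/0.1868″ = 5.3533 pc.
v_t = 4.740 μ d = 4.740 × 7.057 × 5.3533 = 179.07 km/s.
v = √(v_r² + v_t²) = √((-130.7)² + 179.07²) = √49148.6 = 221.69 km/s.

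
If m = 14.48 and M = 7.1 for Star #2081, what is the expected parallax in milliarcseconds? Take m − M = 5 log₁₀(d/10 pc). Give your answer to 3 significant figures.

3.34 mas

m − M = 14.48 − 7.1 = 7.38.
d = 10^((m−M)/5 + 1) = 10^2.476 = 299.23 pc.
p = 1/d = 1/299.23 = 0.0033419 arcsec = 3.3419 mas.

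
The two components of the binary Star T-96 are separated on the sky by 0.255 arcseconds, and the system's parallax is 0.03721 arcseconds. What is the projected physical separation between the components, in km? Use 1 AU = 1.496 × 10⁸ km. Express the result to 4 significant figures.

d = 1/p = 1/0.03721″ = 26.874 pc.
At distance d (pc), an angle of θ arcsec spans θ·d AU: s = 0.255 × 26.874 = 6.8529 AU.
= 6.8529 × 1.496 × 10⁸ km = 1.0252 × 10^9 km.

1.025 × 10^9 km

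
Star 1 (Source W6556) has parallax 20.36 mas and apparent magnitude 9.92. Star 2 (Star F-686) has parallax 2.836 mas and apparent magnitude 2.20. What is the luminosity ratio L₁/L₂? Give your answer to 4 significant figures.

L₁/L₂ = 1.584 × 10^-5

d₁ = 1/p₁ = 1/0.02036″ = 49.116 pc; d₂ = 1/p₂ = 1/0.002836″ = 352.61 pc.
M₁ = m₁ − 5 log₁₀ d₁ + 5 = 9.92 − 8.4561 + 5 = 6.4639.
M₂ = 2.20 − 12.7365 + 5 = -5.5365.
L₁/L₂ = 10^(0.4(M₂ − M₁)) = 10^(0.4 × (-12.0004)) = 10^(-4.80016) = 0.000015843.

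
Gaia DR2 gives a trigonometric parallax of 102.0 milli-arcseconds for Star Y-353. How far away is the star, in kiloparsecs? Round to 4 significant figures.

p = 102.0 milli-arcseconds = 0.1020 arcsec.
d = 1/p = 1/0.1020 = 9.8039 pc.
= 0.0098039 kpc.

0.009804 kpc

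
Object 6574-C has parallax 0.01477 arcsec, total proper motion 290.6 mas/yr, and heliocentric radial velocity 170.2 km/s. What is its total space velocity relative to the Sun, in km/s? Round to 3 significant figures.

d = 1/p = 1/0.01477″ = 67.705 pc.
μ = 290.6 mas/yr = 0.2906 ″/yr.
v_t = 4.740 μ d = 4.740 × 0.2906 × 67.705 = 93.26 km/s.
v = √(v_r² + v_t²) = √(170.2² + 93.26²) = √37665.5 = 194.08 km/s.

194 km/s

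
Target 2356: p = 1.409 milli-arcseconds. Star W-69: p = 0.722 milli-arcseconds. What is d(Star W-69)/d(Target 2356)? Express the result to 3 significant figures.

Since d = 1/p, d_B/d_A = p_A/p_B.
= 1.409 / 0.722 = 1.9515.

1.95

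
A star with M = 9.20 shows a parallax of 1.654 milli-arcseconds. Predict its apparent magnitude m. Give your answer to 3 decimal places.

d = 1/p = 1/0.001654″ = 604.59 pc.
m − M = 5 log₁₀ d − 5 = 5 log₁₀(604.59) − 5 = 13.9073 − 5 = 8.9073.
m = M + (m − M) = 9.20 + 8.9073 = 18.107.

m = 18.107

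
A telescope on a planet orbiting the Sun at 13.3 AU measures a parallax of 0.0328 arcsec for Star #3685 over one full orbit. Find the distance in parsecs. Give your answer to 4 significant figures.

With baseline B (in AU) and parallax p (in arcsec), d = B/p parsecs.
d = 13.3 / 0.0328 = 405.49 pc.

405.5 pc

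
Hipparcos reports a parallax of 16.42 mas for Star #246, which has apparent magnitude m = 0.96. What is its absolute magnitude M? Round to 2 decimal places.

d = 1/p = 1/0.01642″ = 60.901 pc.
m − M = 5 log₁₀(60.901) − 5 = 8.9231 − 5 = 3.9231.
M = m − (m − M) = 0.96 − 3.9231 = -2.96.

M = -2.96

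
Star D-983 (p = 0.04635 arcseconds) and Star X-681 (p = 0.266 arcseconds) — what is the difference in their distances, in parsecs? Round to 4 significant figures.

d_A = 1/0.04635″ = 21.575 pc; d_B = 1/0.2660″ = 3.7594 pc.
|d_B − d_A| = |3.7594 − 21.575| = 17.816 pc.

17.82 pc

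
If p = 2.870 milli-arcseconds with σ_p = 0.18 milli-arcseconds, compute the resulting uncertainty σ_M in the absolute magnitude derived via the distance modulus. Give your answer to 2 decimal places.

M = m − 5 log₁₀ d + 5 = m + 5 log₁₀ p + 5, so ∂M/∂p = 5/(p ln 10).
σ_M = (5/ln 10) · (σ_p/p) = 2.1715 × 0.18/2.870 = 2.1715 × 0.062718 = 0.13619.

σ_M = 0.14 mag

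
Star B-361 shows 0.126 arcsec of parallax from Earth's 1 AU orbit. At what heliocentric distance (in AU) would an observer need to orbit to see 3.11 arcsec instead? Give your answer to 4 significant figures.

24.68 AU

Parallax scales linearly with baseline: p ∝ B, so B = p_target / p_Earth × 1 AU.
B = 3.11 / 0.126 = 24.683 AU.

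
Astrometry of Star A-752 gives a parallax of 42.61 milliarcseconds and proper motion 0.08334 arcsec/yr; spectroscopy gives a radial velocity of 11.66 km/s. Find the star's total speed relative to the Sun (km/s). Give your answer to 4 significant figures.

d = 1/p = 1/0.04261″ = 23.469 pc.
v_t = 4.740 μ d = 4.740 × 0.08334 × 23.469 = 9.271 km/s.
v = √(v_r² + v_t²) = √(11.66² + 9.271²) = √221.907 = 14.897 km/s.

14.90 km/s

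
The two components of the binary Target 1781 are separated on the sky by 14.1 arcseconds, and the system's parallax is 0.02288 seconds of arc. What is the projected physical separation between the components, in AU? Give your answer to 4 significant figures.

616.3 AU

d = 1/p = 1/0.02288″ = 43.706 pc.
At distance d (pc), an angle of θ arcsec spans θ·d AU: s = 14.1 × 43.706 = 616.25 AU.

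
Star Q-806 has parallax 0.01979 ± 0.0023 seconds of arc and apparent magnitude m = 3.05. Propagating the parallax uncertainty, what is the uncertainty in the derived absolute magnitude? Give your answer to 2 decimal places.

σ_M = 0.25 mag

M = m − 5 log₁₀ d + 5 = m + 5 log₁₀ p + 5, so ∂M/∂p = 5/(p ln 10).
σ_M = (5/ln 10) · (σ_p/p) = 2.1715 × 0.0023/0.01979 = 2.1715 × 0.11622 = 0.25237.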